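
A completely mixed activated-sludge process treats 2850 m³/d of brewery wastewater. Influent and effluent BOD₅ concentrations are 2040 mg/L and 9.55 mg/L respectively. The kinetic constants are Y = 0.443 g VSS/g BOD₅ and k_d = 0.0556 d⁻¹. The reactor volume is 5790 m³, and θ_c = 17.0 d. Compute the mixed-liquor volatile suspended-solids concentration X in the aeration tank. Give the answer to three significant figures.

X ≈ 3870 mg/L

From V·X·(1 + k_d·θ_c) = Y·Q·(S₀ − S)·θ_c: X = 0.443 × 2850 × (2040 − 9.55) × 17.0 / [5790 × (1 + 0.0556 × 17.0)] = 3869 mg/L.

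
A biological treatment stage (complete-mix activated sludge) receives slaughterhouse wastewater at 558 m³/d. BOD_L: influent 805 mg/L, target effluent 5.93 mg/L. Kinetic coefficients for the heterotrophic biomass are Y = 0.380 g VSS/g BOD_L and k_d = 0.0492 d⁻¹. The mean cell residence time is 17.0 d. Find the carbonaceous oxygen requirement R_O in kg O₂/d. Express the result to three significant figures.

R_O ≈ 315 kg O₂/d

Y_obs = Y / (1 + k_d θ_c) = 0.380 / (1 + 0.0492 × 17.0) = 0.380 / 1.836 = 0.2069.
Mass of BOD_L removed per day: Q(S₀ − S) = 558 × 799.1 g/m³ = 445.9 kg/d.
Biomass synthesised: P_X = Y_obs × 445.9 = 92.26 kg VSS/d.
R_O = Q·ΔS − 1.42 P_X = 445.9 − 131.0 = 314.9 kg O₂/d.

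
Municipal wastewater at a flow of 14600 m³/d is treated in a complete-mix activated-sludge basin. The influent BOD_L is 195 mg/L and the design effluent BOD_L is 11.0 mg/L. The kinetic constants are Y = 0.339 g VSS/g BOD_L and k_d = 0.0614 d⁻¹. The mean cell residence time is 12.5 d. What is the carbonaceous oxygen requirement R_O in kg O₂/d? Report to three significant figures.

R_O ≈ 1950 kg O₂/d

The observed yield is Y_obs = Y/(1 + k_d·θ_c) = 0.339 / (1 + 0.0614 × 12.5) = 0.339 / 1.768 = 0.1918 g VSS per g BOD_L removed.
Q·(S₀ − S) = 14600 × (195 − 11.0) × 10⁻³ = 2686 kg/d removed.
P_X = Y_obs·Q·(S₀ − S) = 0.1918 × 2686 = 515.2 kg VSS/d.
R_O = Q·ΔS − 1.42 P_X = 2686 − 731.6 = 1955 kg O₂/d.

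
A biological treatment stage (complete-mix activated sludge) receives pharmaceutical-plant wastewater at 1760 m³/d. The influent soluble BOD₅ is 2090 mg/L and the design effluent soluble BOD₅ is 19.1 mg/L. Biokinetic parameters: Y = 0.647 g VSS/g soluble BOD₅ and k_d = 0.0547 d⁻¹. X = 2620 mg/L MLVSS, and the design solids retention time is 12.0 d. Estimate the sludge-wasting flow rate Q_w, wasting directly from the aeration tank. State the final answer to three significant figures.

Q_w ≈ 543 m³/d

Rearranging the biomass balance for a CMAS with decay, V = Y·Q·ΔS·θ_c / [X·(1+k_d θ_c)] = 0.647 × 1760 × (2090 − 19.1) × 12.0 / [2620 × (1 + 0.0547 × 12.0)] = 2.83×10^7 / 4340 = 6521 m³.
For wasting at MLVSS concentration, Q_w = V/θ_c = 6521/12.0 = 543.4 m³/d.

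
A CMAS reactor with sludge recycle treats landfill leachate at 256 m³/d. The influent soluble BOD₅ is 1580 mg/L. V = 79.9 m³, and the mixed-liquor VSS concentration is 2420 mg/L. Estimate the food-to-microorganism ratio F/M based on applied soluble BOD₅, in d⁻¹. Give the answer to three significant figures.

Food-to-microorganism ratio F/M = Q S₀ / (V X) = 256 × 1580 / (79.90 × 2420) = 2.092 d⁻¹.

F/M ≈ 2.09 d⁻¹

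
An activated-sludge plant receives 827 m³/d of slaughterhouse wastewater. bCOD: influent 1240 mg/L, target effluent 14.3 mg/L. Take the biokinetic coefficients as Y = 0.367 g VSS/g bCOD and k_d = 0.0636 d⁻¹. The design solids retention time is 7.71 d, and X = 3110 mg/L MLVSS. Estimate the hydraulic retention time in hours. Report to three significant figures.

τ ≈ 18.0 h

Rearranging the biomass balance for a CMAS with decay, V = Y·Q·ΔS·θ_c / [X·(1+k_d θ_c)] = 0.367 × 827 × (1240 − 14.3) × 7.71 / [3110 × (1 + 0.0636 × 7.71)] = 2.87×10^6 / 4635 = 618.8 m³.
HRT = V/Q = 618.8 m³ / 827 m³·d⁻¹ = 0.7483 d × 24 = 17.96 h.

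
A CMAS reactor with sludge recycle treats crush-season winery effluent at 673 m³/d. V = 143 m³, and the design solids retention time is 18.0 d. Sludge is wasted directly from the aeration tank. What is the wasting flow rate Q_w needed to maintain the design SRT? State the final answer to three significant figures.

With mixed-liquor wasting, θ_c = V/Q_w, so Q_w = V/θ_c = 143.0/18.0 = 7.944 m³/d.

Q_w ≈ 7.94 m³/d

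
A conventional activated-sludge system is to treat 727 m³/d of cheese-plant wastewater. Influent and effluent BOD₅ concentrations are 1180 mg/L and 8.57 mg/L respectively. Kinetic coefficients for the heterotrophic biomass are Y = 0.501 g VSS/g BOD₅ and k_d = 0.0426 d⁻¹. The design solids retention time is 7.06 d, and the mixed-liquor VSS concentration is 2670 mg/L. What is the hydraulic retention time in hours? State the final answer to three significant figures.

Rearranging the biomass balance for a CMAS with decay, V = Y·Q·ΔS·θ_c / [X·(1+k_d θ_c)] = 0.501 × 727 × (1180 − 8.57) × 7.06 / [2670 × (1 + 0.0426 × 7.06)] = 3.01×10^6 / 3473 = 867.3 m³.
HRT = V/Q = 867.3 m³ / 727 m³·d⁻¹ = 1.193 d × 24 = 28.63 h.

τ ≈ 28.6 h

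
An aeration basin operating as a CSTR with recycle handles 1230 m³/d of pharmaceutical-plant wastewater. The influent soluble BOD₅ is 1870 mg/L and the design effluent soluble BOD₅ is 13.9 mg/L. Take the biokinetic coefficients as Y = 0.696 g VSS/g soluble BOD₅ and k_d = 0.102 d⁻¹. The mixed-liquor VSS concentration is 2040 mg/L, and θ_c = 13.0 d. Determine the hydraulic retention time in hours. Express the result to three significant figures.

τ ≈ 84.9 h

Steady-state biomass mass balance: V·X·(1 + k_d·θ_c) = Y·Q·(S₀ − S)·θ_c, so V = 0.696 × 1230 × (1870 − 13.9) × 13.0 / [2040 × (1 + 0.102 × 13.0)] = 2.07×10^7 / 4745 = 4353 m³.
τ = V/Q = 4353/1230 = 3.539 d, or 84.94 h.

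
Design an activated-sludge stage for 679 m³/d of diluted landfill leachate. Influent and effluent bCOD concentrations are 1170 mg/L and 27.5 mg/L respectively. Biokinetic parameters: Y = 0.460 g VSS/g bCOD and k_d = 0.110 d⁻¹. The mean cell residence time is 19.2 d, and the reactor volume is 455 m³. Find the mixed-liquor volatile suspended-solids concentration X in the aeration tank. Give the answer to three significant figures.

X = Y·Q·ΔS·θ_c / [V·(1 + k_d θ_c)] = 0.460 × 679 × (1170 − 27.5) × 19.2 / [455 × (1 + 0.110 × 19.2)] = 4839 mg/L.

X ≈ 4840 mg/L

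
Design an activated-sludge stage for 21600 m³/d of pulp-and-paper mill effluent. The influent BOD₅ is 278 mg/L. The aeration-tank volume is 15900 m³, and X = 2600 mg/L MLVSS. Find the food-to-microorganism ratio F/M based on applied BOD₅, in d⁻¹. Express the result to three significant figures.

F/M ≈ 0.145 d⁻¹

F/M = Q·S₀ / (V·X) = 21600 × 278 / (15900 × 2600) = 0.1453 g BOD₅·(g VSS·d)⁻¹.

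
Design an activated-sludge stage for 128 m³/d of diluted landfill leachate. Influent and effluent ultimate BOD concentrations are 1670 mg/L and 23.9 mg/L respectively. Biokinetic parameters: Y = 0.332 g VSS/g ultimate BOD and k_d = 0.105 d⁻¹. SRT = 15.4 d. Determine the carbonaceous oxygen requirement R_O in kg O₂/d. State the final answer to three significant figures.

Y_obs = Y / (1 + k_d θ_c) = 0.332 / (1 + 0.105 × 15.4) = 0.332 / 2.617 = 0.1269.
Substrate removed = Q·(S₀ − S) = 128 m³/d × (1670 − 23.9) g/m³ = 2.11×10^5 g/d = 210.7 kg/d.
P_X = Y_obs·Q·(S₀ − S) = 0.1269 × 210.7 = 26.73 kg VSS/d.
R_O = Q·ΔS − 1.42 P_X = 210.7 − 37.96 = 172.7 kg O₂/d.

R_O ≈ 173 kg O₂/d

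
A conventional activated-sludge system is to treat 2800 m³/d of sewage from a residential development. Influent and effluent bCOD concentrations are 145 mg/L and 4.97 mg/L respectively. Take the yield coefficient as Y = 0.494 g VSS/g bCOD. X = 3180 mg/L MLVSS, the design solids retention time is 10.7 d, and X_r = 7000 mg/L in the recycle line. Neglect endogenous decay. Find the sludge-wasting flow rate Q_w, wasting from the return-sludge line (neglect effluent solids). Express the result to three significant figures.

V·X = Y·Q·ΔS·θ_c gives V = 0.494 × 2800 × (145 − 4.97) × 10.7 / 3180 = 651.7 m³.
Q_w = (V·X)/(θ_c X_r) = 651.7 × 3180 / (10.7 × 7000) = 27.67 m³/d.

Q_w ≈ 27.7 m³/d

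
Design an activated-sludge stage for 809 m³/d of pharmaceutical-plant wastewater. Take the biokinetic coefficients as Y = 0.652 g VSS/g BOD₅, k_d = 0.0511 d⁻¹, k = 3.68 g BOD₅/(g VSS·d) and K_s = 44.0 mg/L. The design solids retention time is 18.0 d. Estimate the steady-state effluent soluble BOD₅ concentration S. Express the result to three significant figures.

S ≈ 2.05 mg/L

Effluent substrate depends only on kinetics and SRT: S = K_s(1 + k_d θ_c) / [θ_c(Yk − k_d) − 1] = 44.0 × (1 + 0.0511 × 18.0) / [18.0 × (0.652 × 3.68 − 0.0511) − 1] = 84.47 / 41.27 = 2.047 mg/L.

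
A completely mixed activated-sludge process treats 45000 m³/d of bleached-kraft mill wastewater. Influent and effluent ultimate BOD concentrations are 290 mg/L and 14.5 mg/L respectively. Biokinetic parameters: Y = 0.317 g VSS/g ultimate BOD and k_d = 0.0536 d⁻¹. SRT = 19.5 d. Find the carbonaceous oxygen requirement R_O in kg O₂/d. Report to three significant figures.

R_O ≈ 9670 kg O₂/d

The observed yield is Y_obs = Y/(1 + k_d·θ_c) = 0.317 / (1 + 0.0536 × 19.5) = 0.317 / 2.045 = 0.1550 g VSS per g ultimate BOD removed.
ΔS = 290 − 14.5 = 275.5 mg/L, so the substrate removal rate is 45000 × 275.5/1000 = 12398 kg ultimate BOD/d.
Biomass synthesised: P_X = Y_obs × 12398 = 1922 kg VSS/d.
Carbonaceous O₂ demand = substrate oxidised − cell-mass equivalent = 12398 − 1.42 × 1922 = 9669 kg O₂/d.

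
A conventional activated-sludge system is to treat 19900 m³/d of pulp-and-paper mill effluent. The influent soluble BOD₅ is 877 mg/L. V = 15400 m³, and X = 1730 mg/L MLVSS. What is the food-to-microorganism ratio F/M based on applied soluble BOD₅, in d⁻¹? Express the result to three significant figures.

F/M ≈ 0.655 d⁻¹

F/M = applied load / biomass = Q·S₀/(V·X) = 19900 × 877 / (15400 × 1730) = 0.6551 d⁻¹.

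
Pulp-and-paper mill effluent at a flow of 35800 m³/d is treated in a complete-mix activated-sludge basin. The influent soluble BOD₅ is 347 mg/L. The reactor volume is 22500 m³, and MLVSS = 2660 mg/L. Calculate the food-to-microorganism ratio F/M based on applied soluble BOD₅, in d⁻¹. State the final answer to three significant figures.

F/M ≈ 0.208 d⁻¹

Food-to-microorganism ratio F/M = Q S₀ / (V X) = 35800 × 347 / (22500 × 2660) = 0.2076 d⁻¹.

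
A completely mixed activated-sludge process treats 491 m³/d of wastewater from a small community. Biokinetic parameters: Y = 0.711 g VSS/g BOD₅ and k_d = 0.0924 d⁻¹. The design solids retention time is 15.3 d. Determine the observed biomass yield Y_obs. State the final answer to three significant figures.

Y_obs ≈ 0.295 g VSS/g BOD₅

Correct the yield for decay: Y_obs = Y/(1 + k_d θ_c) = 0.711 / (1 + 0.0924 × 15.3) = 0.711 / 2.414 = 0.2946.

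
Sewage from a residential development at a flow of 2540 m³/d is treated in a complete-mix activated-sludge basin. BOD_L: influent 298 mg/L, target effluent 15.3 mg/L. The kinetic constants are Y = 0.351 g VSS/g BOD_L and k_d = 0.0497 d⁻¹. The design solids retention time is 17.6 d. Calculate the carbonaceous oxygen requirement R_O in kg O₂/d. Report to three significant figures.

R_O ≈ 527 kg O₂/d

Observed yield with endogenous decay: Y_obs = Y / (1 + k_d·θ_c) = 0.351 / (1 + 0.0497 × 17.6) = 0.351 / 1.875 = 0.1872 g VSS/g BOD_L.
ΔS = 298 − 15.3 = 282.7 mg/L, so the substrate removal rate is 2540 × 282.7/1000 = 718.1 kg BOD_L/d.
P_X = Y_obs·Q·(S₀ − S) = 0.1872 × 718.1 = 134.4 kg VSS/d.
R_O = Q·(S₀ − S) − 1.42·P_X = 718.1 − 1.42 × 134.4 = 527.2 kg O₂/d.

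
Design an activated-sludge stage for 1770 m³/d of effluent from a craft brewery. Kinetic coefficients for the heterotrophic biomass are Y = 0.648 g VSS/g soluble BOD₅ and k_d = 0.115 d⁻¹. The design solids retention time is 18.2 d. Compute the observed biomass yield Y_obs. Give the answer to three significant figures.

Y_obs ≈ 0.210 g VSS/g soluble BOD₅

Y_obs = Y / (1 + k_d θ_c) = 0.648 / (1 + 0.115 × 18.2) = 0.648 / 3.093 = 0.2095.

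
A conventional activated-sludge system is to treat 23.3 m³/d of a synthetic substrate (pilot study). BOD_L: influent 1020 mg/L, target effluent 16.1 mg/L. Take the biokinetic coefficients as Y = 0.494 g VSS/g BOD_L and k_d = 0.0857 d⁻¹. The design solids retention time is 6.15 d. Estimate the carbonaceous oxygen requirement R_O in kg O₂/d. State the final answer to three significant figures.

R_O ≈ 12.6 kg O₂/d

Correct the yield for decay: Y_obs = Y/(1 + k_d θ_c) = 0.494 / (1 + 0.0857 × 6.15) = 0.494 / 1.527 = 0.3235.
ΔS = 1020 − 16.1 = 1004 mg/L, so the substrate removal rate is 23.3 × 1004/1000 = 23.39 kg BOD_L/d.
Biomass synthesised: P_X = Y_obs × 23.39 = 7.567 kg VSS/d.
R_O = Q·ΔS − 1.42 P_X = 23.39 − 10.75 = 12.65 kg O₂/d.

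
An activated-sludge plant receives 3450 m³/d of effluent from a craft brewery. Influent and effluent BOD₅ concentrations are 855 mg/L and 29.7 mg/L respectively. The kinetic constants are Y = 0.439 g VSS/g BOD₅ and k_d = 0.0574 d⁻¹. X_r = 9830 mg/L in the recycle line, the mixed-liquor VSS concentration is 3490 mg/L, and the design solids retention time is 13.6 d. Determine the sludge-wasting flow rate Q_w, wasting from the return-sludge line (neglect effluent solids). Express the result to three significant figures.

Q_w ≈ 71.4 m³/d

Steady-state biomass mass balance: V·X·(1 + k_d·θ_c) = Y·Q·(S₀ − S)·θ_c, so V = 0.439 × 3450 × (855 − 29.7) × 13.6 / [3490 × (1 + 0.0574 × 13.6)] = 1.7×10^7 / 6214 = 2735 m³.
Wasting from the return line (neglecting effluent solids): Q_w = V·X / (θ_c·X_r) = 2735 × 3490 / (13.6 × 9830) = 71.41 m³/d.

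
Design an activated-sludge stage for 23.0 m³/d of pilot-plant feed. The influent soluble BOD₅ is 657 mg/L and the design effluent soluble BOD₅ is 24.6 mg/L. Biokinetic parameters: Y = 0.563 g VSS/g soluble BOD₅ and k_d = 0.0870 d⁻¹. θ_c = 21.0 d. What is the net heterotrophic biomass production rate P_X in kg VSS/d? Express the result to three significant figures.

P_X ≈ 2.90 kg VSS/d

Y_obs = Y / (1 + k_d θ_c) = 0.563 / (1 + 0.0870 × 21.0) = 0.563 / 2.827 = 0.1992.
Substrate removed = Q·(S₀ − S) = 23.0 m³/d × (657 − 24.6) g/m³ = 1.45×10^4 g/d = 14.55 kg/d.
So the net sludge growth is P_X = 0.1992 × 14.55 = 2.897 kg VSS/d.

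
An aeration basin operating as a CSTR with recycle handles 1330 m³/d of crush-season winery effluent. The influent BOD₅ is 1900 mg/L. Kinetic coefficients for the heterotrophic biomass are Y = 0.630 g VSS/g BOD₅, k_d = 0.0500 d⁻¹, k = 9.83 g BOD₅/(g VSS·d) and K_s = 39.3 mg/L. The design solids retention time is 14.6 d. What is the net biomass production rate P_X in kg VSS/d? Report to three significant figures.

P_X ≈ 920 kg VSS/d

Effluent substrate depends only on kinetics and SRT: S = K_s(1 + k_d θ_c) / [θ_c(Yk − k_d) − 1] = 39.3 × (1 + 0.0500 × 14.6) / [14.6 × (0.630 × 9.83 − 0.0500) − 1] = 67.99 / 88.69 = 0.7666 mg/L.
Observed yield with endogenous decay: Y_obs = Y / (1 + k_d·θ_c) = 0.630 / (1 + 0.0500 × 14.6) = 0.630 / 1.730 = 0.3642 g VSS/g BOD₅.
Substrate removed = Q·(S₀ − S) = 1330 m³/d × (1900 − 0.767) g/m³ = 2.53×10^6 g/d = 2526 kg/d.
Net biomass production P_X = Y_obs × Q·(S₀ − S) = 0.3642 × 2526 = 919.9 kg VSS/d.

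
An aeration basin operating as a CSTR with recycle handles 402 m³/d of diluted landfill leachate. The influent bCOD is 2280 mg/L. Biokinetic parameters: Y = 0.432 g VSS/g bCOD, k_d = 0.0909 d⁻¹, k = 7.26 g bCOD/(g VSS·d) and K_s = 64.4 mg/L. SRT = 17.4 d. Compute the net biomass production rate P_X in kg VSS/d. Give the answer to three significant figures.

P_X ≈ 153 kg VSS/d

For a completely mixed reactor with recycle the Lawrence–McCarty relation gives S = K_s·(1 + k_d·θ_c) / [θ_c·(Y·k − k_d) − 1] = 64.4 × (1 + 0.0909 × 17.4) / [17.4 × (0.432 × 7.26 − 0.0909) − 1] = 166.3 / 51.99 = 3.198 mg/L.
The observed yield is Y_obs = Y/(1 + k_d·θ_c) = 0.432 / (1 + 0.0909 × 17.4) = 0.432 / 2.582 = 0.1673 g VSS per g bCOD removed.
ΔS = 2280 − 3.20 = 2277 mg/L, so the substrate removal rate is 402 × 2277/1000 = 915.3 kg bCOD/d.
Biomass produced: P_X = Y_obs·Q·ΔS = 0.1673 × 915.3 ≈ 153.2 kg VSS/d.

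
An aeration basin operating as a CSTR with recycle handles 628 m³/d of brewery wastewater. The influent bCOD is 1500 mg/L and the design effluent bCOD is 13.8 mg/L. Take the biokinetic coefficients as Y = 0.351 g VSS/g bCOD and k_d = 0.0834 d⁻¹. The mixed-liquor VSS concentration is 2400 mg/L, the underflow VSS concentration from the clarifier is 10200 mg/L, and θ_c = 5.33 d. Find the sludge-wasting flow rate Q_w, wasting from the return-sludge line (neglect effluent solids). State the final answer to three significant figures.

Q_w ≈ 22.2 m³/d

Steady-state biomass mass balance: V·X·(1 + k_d·θ_c) = Y·Q·(S₀ − S)·θ_c, so V = 0.351 × 628 × (1500 − 13.8) × 5.33 / [2400 × (1 + 0.0834 × 5.33)] = 1.75×10^6 / 3467 = 503.7 m³.
Q_w = (V·X)/(θ_c X_r) = 503.7 × 2400 / (5.33 × 10200) = 22.23 m³/d.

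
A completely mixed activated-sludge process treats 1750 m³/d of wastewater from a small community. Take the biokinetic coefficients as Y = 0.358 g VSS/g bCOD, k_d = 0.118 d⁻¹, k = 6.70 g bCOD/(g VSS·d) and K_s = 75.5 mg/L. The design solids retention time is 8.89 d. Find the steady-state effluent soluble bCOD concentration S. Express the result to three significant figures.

S ≈ 8.03 mg/L

From the Monod/SRT balance for a CMAS, S = K_s·(1+k_d θ_c)/[θ_c·(Y k − k_d) − 1] = 75.5 × (1 + 0.118 × 8.89) / [8.89 × (0.358 × 6.70 − 0.118) − 1] = 154.7 / 19.27 = 8.026 mg/L.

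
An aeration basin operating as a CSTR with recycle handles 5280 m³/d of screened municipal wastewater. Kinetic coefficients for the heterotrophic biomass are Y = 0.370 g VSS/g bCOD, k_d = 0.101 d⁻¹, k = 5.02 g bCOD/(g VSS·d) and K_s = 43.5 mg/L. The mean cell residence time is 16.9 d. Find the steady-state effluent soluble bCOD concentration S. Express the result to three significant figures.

For a completely mixed reactor with recycle the Lawrence–McCarty relation gives S = K_s·(1 + k_d·θ_c) / [θ_c·(Y·k − k_d) − 1] = 43.5 × (1 + 0.101 × 16.9) / [16.9 × (0.370 × 5.02 − 0.101) − 1] = 117.8 / 28.68 = 4.105 mg/L.

S ≈ 4.11 mg/L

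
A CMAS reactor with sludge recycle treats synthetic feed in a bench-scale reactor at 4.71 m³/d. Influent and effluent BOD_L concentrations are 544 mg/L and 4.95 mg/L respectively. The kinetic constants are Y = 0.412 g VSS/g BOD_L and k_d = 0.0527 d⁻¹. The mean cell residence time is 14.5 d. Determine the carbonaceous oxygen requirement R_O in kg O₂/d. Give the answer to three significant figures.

The observed yield is Y_obs = Y/(1 + k_d·θ_c) = 0.412 / (1 + 0.0527 × 14.5) = 0.412 / 1.764 = 0.2335 g VSS per g BOD_L removed.
Substrate removed = Q·(S₀ − S) = 4.71 m³/d × (544 − 4.95) g/m³ = 2.54×10^3 g/d = 2.539 kg/d.
Biomass synthesised: P_X = Y_obs × 2.539 = 0.5929 kg VSS/d.
R_O = Q·(S₀ − S) − 1.42·P_X = 2.539 − 1.42 × 0.5929 = 1.697 kg O₂/d.

R_O ≈ 1.70 kg O₂/d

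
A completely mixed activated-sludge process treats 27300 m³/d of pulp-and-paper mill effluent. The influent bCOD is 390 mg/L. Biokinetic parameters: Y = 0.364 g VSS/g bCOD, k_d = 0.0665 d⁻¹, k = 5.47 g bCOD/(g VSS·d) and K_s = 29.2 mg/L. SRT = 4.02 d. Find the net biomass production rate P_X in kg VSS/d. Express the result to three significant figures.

For a completely mixed reactor with recycle the Lawrence–McCarty relation gives S = K_s·(1 + k_d·θ_c) / [θ_c·(Y·k − k_d) − 1] = 29.2 × (1 + 0.0665 × 4.02) / [4.02 × (0.364 × 5.47 − 0.0665) − 1] = 37.01 / 6.737 = 5.493 mg/L.
Observed yield with endogenous decay: Y_obs = Y / (1 + k_d·θ_c) = 0.364 / (1 + 0.0665 × 4.02) = 0.364 / 1.267 = 0.2872 g VSS/g bCOD.
Mass of bCOD removed per day: Q(S₀ − S) = 27300 × 384.5 g/m³ = 10497 kg/d.
Net biomass production P_X = Y_obs × Q·(S₀ − S) = 0.2872 × 10497 = 3015 kg VSS/d.

P_X ≈ 3010 kg VSS/d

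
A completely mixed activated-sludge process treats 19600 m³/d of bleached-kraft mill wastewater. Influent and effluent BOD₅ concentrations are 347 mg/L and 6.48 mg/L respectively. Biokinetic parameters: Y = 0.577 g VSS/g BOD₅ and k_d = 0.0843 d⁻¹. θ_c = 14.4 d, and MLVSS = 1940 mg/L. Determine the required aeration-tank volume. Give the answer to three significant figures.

Rearranging the biomass balance for a CMAS with decay, V = Y·Q·ΔS·θ_c / [X·(1+k_d θ_c)] = 0.577 × 19600 × (347 − 6.48) × 14.4 / [1940 × (1 + 0.0843 × 14.4)] = 5.55×10^7 / 4295 = 12911 m³.

V ≈ 12900 m³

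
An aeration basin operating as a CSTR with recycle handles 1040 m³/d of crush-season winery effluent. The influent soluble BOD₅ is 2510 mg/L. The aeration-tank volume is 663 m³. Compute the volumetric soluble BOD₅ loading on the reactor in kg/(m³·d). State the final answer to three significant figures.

Volumetric loading L_v = Q·S₀ / V = 1040 × 2510 g/m³ / 663.0 m³ = 3937 g/(m³·d) = 3.937 kg soluble BOD₅/(m³·d).

L_v ≈ 3.94 kg soluble BOD₅/(m³·d)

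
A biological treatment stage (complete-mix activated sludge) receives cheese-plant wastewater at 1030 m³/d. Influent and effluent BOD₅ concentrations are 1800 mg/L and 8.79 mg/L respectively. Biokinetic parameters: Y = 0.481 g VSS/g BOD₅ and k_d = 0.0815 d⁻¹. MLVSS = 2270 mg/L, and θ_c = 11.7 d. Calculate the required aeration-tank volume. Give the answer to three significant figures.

Rearranging the biomass balance for a CMAS with decay, V = Y·Q·ΔS·θ_c / [X·(1+k_d θ_c)] = 0.481 × 1030 × (1800 − 8.79) × 11.7 / [2270 × (1 + 0.0815 × 11.7)] = 1.04×10^7 / 4435 = 2341 m³.

V ≈ 2340 m³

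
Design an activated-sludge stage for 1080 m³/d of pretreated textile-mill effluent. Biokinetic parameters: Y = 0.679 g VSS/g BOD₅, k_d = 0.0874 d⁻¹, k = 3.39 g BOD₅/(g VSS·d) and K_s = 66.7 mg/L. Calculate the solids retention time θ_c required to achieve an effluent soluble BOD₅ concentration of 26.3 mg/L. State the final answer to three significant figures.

Specific growth rate at S = 26.3 mg/L: μ = YkS/(K_s+S) = 0.679·3.39·26.3/(66.7+26.3) = 0.6509 d⁻¹.
θ_c = 1/(μ − k_d) = 1/(0.6509 − 0.0874) = 1/0.5635 = 1.774 d.

θ_c ≈ 1.77 d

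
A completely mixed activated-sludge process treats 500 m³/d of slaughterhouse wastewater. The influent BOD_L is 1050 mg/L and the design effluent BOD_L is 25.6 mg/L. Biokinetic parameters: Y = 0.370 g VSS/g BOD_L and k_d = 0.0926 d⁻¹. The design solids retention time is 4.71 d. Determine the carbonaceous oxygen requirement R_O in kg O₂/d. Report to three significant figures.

R_O ≈ 325 kg O₂/d

The observed yield is Y_obs = Y/(1 + k_d·θ_c) = 0.370 / (1 + 0.0926 × 4.71) = 0.370 / 1.436 = 0.2576 g VSS per g BOD_L removed.
Substrate removed = Q·(S₀ − S) = 500 m³/d × (1050 − 25.6) g/m³ = 5.12×10^5 g/d = 512.2 kg/d.
P_X = Y_obs·Q·(S₀ − S) = 0.2576 × 512.2 = 132.0 kg VSS/d.
R_O = Q·(S₀ − S) − 1.42·P_X = 512.2 − 1.42 × 132.0 = 324.8 kg O₂/d.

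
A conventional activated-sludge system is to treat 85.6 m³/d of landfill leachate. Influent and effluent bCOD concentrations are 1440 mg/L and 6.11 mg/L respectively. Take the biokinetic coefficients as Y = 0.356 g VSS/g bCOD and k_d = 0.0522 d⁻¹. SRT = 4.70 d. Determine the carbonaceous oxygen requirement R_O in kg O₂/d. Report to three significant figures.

The observed yield is Y_obs = Y/(1 + k_d·θ_c) = 0.356 / (1 + 0.0522 × 4.70) = 0.356 / 1.245 = 0.2859 g VSS per g bCOD removed.
Substrate removed = Q·(S₀ − S) = 85.6 m³/d × (1440 − 6.11) g/m³ = 1.23×10^5 g/d = 122.7 kg/d.
Net sludge production P_X = 0.2859 × 122.7 = 35.09 kg VSS/d.
Carbonaceous O₂ demand = substrate oxidised − cell-mass equivalent = 122.7 − 1.42 × 35.09 = 72.92 kg O₂/d.

R_O ≈ 72.9 kg O₂/d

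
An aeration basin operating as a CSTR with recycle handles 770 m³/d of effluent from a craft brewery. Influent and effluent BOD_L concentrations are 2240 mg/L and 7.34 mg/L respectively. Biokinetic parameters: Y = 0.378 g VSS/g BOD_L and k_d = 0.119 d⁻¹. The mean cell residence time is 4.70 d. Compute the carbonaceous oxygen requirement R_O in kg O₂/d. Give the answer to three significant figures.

Observed yield with endogenous decay: Y_obs = Y / (1 + k_d·θ_c) = 0.378 / (1 + 0.119 × 4.70) = 0.378 / 1.559 = 0.2424 g VSS/g BOD_L.
Q·(S₀ − S) = 770 × (2240 − 7.34) × 10⁻³ = 1719 kg/d removed.
P_X = Y_obs·Q·(S₀ − S) = 0.2424 × 1719 = 416.7 kg VSS/d.
Carbonaceous O₂ demand = substrate oxidised − cell-mass equivalent = 1719 − 1.42 × 416.7 = 1127 kg O₂/d.

R_O ≈ 1130 kg O₂/d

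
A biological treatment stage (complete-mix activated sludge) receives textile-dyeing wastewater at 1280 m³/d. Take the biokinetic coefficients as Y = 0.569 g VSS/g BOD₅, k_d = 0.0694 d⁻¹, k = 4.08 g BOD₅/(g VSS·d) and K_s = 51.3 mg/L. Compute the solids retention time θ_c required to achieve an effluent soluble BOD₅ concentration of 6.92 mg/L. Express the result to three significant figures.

θ_c ≈ 4.84 d

At the target effluent, Y k S/(K_s+S) = 0.569×4.08×6.92/58.22 = 0.2759 d⁻¹.
Then 1/θ_c = μ − k_d = 0.2759 − 0.0694 = 0.2065 d⁻¹, giving θ_c = 4.842 d.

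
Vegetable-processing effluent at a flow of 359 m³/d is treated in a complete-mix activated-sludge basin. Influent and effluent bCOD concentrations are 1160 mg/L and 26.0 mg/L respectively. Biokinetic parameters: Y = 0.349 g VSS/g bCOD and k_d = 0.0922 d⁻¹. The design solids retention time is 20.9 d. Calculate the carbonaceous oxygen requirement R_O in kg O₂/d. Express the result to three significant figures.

Correct the yield for decay: Y_obs = Y/(1 + k_d θ_c) = 0.349 / (1 + 0.0922 × 20.9) = 0.349 / 2.927 = 0.1192.
ΔS = 1160 − 26.0 = 1134 mg/L, so the substrate removal rate is 359 × 1134/1000 = 407.1 kg bCOD/d.
Net sludge production P_X = 0.1192 × 407.1 = 48.54 kg VSS/d.
R_O = Q·(S₀ − S) − 1.42·P_X = 407.1 − 1.42 × 48.54 = 338.2 kg O₂/d.

R_O ≈ 338 kg O₂/d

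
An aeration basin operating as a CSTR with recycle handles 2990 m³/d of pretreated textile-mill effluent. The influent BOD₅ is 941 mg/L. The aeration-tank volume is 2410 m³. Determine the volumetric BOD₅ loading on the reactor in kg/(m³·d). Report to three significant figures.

L_v ≈ 1.17 kg BOD₅/(m³·d)

Volumetric loading L_v = Q·S₀ / V = 2990 × 941 g/m³ / 2410 m³ = 1167 g/(m³·d) = 1.167 kg BOD₅/(m³·d).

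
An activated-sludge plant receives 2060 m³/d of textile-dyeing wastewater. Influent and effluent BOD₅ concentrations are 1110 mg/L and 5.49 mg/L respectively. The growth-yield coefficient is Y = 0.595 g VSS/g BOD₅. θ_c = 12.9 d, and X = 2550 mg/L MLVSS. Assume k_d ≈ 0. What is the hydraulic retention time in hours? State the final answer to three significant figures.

τ ≈ 79.8 h

Biomass mass balance (decay neglected): V·X = Y·Q·(S₀ − S)·θ_c, so V = 0.595 × 2060 × (1110 − 5.49) × 12.9 / 2550 = 6849 m³.
τ = V/Q = 6849/2060 = 3.325 d, or 79.79 h.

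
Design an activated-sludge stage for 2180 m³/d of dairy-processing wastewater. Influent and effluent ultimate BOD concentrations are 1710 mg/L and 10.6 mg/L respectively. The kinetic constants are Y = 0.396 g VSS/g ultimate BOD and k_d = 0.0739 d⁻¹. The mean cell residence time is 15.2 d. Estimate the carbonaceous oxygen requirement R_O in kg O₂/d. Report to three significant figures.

Observed yield with endogenous decay: Y_obs = Y / (1 + k_d·θ_c) = 0.396 / (1 + 0.0739 × 15.2) = 0.396 / 2.123 = 0.1865 g VSS/g ultimate BOD.
Substrate removed = Q·(S₀ − S) = 2180 m³/d × (1710 − 10.6) g/m³ = 3.7×10^6 g/d = 3705 kg/d.
P_X = Y_obs·Q·(S₀ − S) = 0.1865 × 3705 = 690.9 kg VSS/d.
R_O = Q·(S₀ − S) − 1.42·P_X = 3705 − 1.42 × 690.9 = 2724 kg O₂/d.

R_O ≈ 2720 kg O₂/d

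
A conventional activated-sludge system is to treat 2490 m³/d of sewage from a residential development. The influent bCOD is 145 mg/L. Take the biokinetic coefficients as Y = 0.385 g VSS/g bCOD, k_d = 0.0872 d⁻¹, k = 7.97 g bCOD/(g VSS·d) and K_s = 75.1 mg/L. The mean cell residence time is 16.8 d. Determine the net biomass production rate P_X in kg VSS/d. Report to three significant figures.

For a completely mixed reactor with recycle the Lawrence–McCarty relation gives S = K_s·(1 + k_d·θ_c) / [θ_c·(Y·k − k_d) − 1] = 75.1 × (1 + 0.0872 × 16.8) / [16.8 × (0.385 × 7.97 − 0.0872) − 1] = 185.1 / 49.09 = 3.771 mg/L.
Correct the yield for decay: Y_obs = Y/(1 + k_d θ_c) = 0.385 / (1 + 0.0872 × 16.8) = 0.385 / 2.465 = 0.1562.
Mass of bCOD removed per day: Q(S₀ − S) = 2490 × 141.2 g/m³ = 351.7 kg/d.
Net biomass production P_X = Y_obs × Q·(S₀ − S) = 0.1562 × 351.7 = 54.93 kg VSS/d.

P_X ≈ 54.9 kg VSS/d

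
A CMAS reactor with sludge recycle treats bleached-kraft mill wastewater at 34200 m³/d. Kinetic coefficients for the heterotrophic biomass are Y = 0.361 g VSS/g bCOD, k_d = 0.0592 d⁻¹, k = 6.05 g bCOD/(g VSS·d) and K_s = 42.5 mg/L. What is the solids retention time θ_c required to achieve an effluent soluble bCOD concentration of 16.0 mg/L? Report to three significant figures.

Specific growth rate at S = 16.0 mg/L: μ = YkS/(K_s+S) = 0.361·6.05·16.0/(42.5+16.0) = 0.5973 d⁻¹.
1/θ_c = 0.5973 − 0.0592 = 0.5381 d⁻¹, so θ_c = 1.858 d.

θ_c ≈ 1.86 d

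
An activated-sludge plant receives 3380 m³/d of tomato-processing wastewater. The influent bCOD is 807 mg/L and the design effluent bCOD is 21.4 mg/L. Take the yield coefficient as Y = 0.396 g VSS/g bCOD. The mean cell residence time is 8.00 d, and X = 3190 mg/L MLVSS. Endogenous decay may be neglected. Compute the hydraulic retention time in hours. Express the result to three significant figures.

V·X = Y·Q·ΔS·θ_c gives V = 0.396 × 3380 × (807 − 21.4) × 8.00 / 3190 = 2637 m³.
HRT = V/Q = 2637 m³ / 3380 m³·d⁻¹ = 0.7802 d × 24 = 18.72 h.

τ ≈ 18.7 h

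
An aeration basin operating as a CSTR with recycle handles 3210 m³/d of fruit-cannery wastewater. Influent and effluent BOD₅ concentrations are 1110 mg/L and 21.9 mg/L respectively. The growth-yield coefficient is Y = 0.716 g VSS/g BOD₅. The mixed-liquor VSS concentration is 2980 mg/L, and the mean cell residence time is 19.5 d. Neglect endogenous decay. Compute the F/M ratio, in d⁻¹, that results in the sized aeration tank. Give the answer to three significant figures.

F/M ≈ 0.0731 d⁻¹

V·X = Y·Q·ΔS·θ_c gives V = 0.716 × 3210 × (1110 − 21.9) × 19.5 / 2980 = 16365 m³.
F/M = Q·S₀ / (V·X) = 3210 × 1110 / (16365 × 2980) = 0.07306 g BOD₅·(g VSS·d)⁻¹.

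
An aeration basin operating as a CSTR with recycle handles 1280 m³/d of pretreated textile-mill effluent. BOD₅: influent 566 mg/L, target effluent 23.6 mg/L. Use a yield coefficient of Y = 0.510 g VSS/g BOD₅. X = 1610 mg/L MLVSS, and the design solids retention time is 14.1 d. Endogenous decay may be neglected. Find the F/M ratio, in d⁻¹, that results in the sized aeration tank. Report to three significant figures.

Biomass mass balance (decay neglected): V·X = Y·Q·(S₀ − S)·θ_c, so V = 0.510 × 1280 × (566 − 23.6) × 14.1 / 1610 = 3101 m³.
F/M = Q·S₀ / (V·X) = 1280 × 566 / (3101 × 1610) = 0.1451 g BOD₅·(g VSS·d)⁻¹.

F/M ≈ 0.145 d⁻¹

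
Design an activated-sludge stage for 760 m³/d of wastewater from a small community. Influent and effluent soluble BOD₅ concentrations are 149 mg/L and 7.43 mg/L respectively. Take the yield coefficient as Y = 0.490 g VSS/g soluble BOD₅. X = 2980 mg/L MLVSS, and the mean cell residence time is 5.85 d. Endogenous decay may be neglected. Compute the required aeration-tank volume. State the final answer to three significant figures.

V ≈ 103 m³

V·X = Y·Q·ΔS·θ_c gives V = 0.490 × 760 × (149 − 7.43) × 5.85 / 2980 = 103.5 m³.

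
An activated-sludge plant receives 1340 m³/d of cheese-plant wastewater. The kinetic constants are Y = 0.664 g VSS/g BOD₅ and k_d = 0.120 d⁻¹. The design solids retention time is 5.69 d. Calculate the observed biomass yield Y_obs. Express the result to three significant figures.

Y_obs ≈ 0.395 g VSS/g BOD₅

Observed yield with endogenous decay: Y_obs = Y / (1 + k_d·θ_c) = 0.664 / (1 + 0.120 × 5.69) = 0.664 / 1.683 = 0.3946 g VSS/g BOD₅.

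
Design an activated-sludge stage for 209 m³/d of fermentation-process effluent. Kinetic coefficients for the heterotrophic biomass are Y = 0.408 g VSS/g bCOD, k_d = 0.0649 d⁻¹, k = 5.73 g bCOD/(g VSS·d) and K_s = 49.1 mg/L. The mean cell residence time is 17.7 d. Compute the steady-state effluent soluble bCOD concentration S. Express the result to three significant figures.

S ≈ 2.69 mg/L

From the Monod/SRT balance for a CMAS, S = K_s·(1+k_d θ_c)/[θ_c·(Y k − k_d) − 1] = 49.1 × (1 + 0.0649 × 17.7) / [17.7 × (0.408 × 5.73 − 0.0649) − 1] = 105.5 / 39.23 = 2.689 mg/L.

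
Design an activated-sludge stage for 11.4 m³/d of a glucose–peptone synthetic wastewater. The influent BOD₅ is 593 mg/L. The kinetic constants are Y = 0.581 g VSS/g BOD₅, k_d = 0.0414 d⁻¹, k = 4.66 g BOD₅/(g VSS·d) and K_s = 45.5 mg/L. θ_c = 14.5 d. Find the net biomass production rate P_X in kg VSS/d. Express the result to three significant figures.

P_X ≈ 2.45 kg VSS/d

For a completely mixed reactor with recycle the Lawrence–McCarty relation gives S = K_s·(1 + k_d·θ_c) / [θ_c·(Y·k − k_d) − 1] = 45.5 × (1 + 0.0414 × 14.5) / [14.5 × (0.581 × 4.66 − 0.0414) − 1] = 72.81 / 37.66 = 1.934 mg/L.
Correct the yield for decay: Y_obs = Y/(1 + k_d θ_c) = 0.581 / (1 + 0.0414 × 14.5) = 0.581 / 1.600 = 0.3631.
Q·(S₀ − S) = 11.4 × (593 − 1.93) × 10⁻³ = 6.738 kg/d removed.
Net biomass production P_X = Y_obs × Q·(S₀ − S) = 0.3631 × 6.738 = 2.446 kg VSS/d.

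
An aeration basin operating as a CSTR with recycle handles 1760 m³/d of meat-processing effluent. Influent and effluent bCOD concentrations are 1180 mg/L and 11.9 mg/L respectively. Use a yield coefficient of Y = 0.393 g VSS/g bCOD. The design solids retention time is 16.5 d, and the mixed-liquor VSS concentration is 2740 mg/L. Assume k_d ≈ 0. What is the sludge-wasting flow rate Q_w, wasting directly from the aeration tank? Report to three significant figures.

With k_d = 0 the design equation reduces to V = Y Q (S₀−S) θ_c / X = 0.393 × 1760 × (1180 − 11.9) × 16.5 / 2740 = 4865 m³.
For wasting at MLVSS concentration, Q_w = V/θ_c = 4865/16.5 = 294.9 m³/d.

Q_w ≈ 295 m³/d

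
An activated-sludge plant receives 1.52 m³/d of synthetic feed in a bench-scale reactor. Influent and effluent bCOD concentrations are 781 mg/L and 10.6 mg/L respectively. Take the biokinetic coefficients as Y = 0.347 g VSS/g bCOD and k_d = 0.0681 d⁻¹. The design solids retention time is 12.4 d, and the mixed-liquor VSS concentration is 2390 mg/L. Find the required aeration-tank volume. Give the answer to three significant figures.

V ≈ 1.14 m³

Rearranging the biomass balance for a CMAS with decay, V = Y·Q·ΔS·θ_c / [X·(1+k_d θ_c)] = 0.347 × 1.52 × (781 − 10.6) × 12.4 / [2390 × (1 + 0.0681 × 12.4)] = 5.04×10^3 / 4408 = 1.143 m³.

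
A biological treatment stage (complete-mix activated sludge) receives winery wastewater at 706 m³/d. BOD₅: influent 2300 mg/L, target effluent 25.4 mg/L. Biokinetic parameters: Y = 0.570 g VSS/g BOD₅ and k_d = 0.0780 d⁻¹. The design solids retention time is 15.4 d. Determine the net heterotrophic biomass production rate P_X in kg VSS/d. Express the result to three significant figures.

P_X ≈ 416 kg VSS/d

Correct the yield for decay: Y_obs = Y/(1 + k_d θ_c) = 0.570 / (1 + 0.0780 × 15.4) = 0.570 / 2.201 = 0.2589.
Q·(S₀ − S) = 706 × (2300 − 25.4) × 10⁻³ = 1606 kg/d removed.
Net biomass production P_X = Y_obs × Q·(S₀ − S) = 0.2589 × 1606 = 415.8 kg VSS/d.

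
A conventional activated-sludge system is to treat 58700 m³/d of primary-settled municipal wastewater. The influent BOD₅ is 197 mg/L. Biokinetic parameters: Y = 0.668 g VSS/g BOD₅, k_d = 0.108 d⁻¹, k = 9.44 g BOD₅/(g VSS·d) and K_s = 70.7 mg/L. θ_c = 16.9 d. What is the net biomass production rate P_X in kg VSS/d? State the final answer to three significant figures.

Effluent substrate depends only on kinetics and SRT: S = K_s(1 + k_d θ_c) / [θ_c(Yk − k_d) − 1] = 70.7 × (1 + 0.108 × 16.9) / [16.9 × (0.668 × 9.44 − 0.108) − 1] = 199.7 / 103.7 = 1.925 mg/L.
Observed yield with endogenous decay: Y_obs = Y / (1 + k_d·θ_c) = 0.668 / (1 + 0.108 × 16.9) = 0.668 / 2.825 = 0.2364 g VSS/g BOD₅.
Substrate removed = Q·(S₀ − S) = 58700 m³/d × (197 − 1.93) g/m³ = 1.15×10^7 g/d = 11451 kg/d.
Biomass produced: P_X = Y_obs·Q·ΔS = 0.2364 × 11451 ≈ 2707 kg VSS/d.

P_X ≈ 2710 kg VSS/d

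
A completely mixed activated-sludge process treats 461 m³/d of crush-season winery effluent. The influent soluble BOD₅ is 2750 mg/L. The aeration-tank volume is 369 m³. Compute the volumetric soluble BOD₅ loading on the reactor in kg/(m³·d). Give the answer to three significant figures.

L_v ≈ 3.44 kg soluble BOD₅/(m³·d)

Volumetric loading L_v = Q·S₀ / V = 461 × 2750 g/m³ / 369.0 m³ = 3436 g/(m³·d) = 3.436 kg soluble BOD₅/(m³·d).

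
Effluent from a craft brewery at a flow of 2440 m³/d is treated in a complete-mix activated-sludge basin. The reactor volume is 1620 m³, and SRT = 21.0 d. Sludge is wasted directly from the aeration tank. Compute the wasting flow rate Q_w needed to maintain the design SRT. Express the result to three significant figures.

Q_w ≈ 77.1 m³/d

For wasting at MLVSS concentration, Q_w = V/θ_c = 1620/21.0 = 77.14 m³/d.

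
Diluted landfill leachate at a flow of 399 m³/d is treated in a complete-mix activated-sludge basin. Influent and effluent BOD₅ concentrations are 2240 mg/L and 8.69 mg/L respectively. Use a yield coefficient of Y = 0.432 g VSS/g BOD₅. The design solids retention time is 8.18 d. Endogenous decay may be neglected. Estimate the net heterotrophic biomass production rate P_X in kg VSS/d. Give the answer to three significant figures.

P_X ≈ 385 kg VSS/d

Since k_d ≈ 0, Y_obs = Y = 0.432 g VSS/g BOD₅.
ΔS = 2240 − 8.69 = 2231 mg/L, so the substrate removal rate is 399 × 2231/1000 = 890.3 kg BOD₅/d.
Net biomass production P_X = Y_obs × Q·(S₀ − S) = 0.4320 × 890.3 = 384.6 kg VSS/d.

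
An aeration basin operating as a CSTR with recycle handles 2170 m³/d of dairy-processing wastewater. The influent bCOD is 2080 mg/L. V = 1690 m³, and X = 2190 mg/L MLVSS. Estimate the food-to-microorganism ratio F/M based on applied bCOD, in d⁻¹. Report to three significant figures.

F/M ≈ 1.22 d⁻¹

Food-to-microorganism ratio F/M = Q S₀ / (V X) = 2170 × 2080 / (1690 × 2190) = 1.220 d⁻¹.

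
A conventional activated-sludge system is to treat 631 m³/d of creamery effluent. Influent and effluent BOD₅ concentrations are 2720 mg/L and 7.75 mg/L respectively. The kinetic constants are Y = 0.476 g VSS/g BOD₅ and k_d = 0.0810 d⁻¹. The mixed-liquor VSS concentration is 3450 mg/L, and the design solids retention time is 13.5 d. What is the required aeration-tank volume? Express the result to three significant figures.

Steady-state biomass mass balance: V·X·(1 + k_d·θ_c) = Y·Q·(S₀ − S)·θ_c, so V = 0.476 × 631 × (2720 − 7.75) × 13.5 / [3450 × (1 + 0.0810 × 13.5)] = 1.1×10^7 / 7223 = 1523 m³.

V ≈ 1520 m³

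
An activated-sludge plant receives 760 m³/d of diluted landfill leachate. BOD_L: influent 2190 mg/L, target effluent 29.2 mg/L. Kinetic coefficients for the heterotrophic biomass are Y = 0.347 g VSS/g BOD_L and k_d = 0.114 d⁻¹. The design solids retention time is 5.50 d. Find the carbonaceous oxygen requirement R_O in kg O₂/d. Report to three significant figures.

The observed yield is Y_obs = Y/(1 + k_d·θ_c) = 0.347 / (1 + 0.114 × 5.50) = 0.347 / 1.627 = 0.2133 g VSS per g BOD_L removed.
Substrate removed = Q·(S₀ − S) = 760 m³/d × (2190 − 29.2) g/m³ = 1.64×10^6 g/d = 1642 kg/d.
P_X = Y_obs·Q·(S₀ − S) = 0.2133 × 1642 = 350.2 kg VSS/d.
Carbonaceous O₂ demand = substrate oxidised − cell-mass equivalent = 1642 − 1.42 × 350.2 = 1145 kg O₂/d.

R_O ≈ 1140 kg O₂/d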